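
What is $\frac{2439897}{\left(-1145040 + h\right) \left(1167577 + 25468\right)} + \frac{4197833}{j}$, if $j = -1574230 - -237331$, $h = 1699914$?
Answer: $- \frac{926306247371902829}{295004434291141890} \approx -3.14$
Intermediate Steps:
$j = -1336899$ ($j = -1574230 + 237331 = -1336899$)
$\frac{2439897}{\left(-1145040 + h\right) \left(1167577 + 25468\right)} + \frac{4197833}{j} = \frac{2439897}{\left(-1145040 + 1699914\right) \left(1167577 + 25468\right)} + \frac{4197833}{-1336899} = \frac{2439897}{554874 \cdot 1193045} + 4197833 \left(- \frac{1}{1336899}\right) = \frac{2439897}{661989651330} - \frac{4197833}{1336899} = 2439897 \cdot \frac{1}{661989651330} - \frac{4197833}{1336899} = \frac{813299}{220663217110} - \frac{4197833}{1336899} = - \frac{926306247371902829}{295004434291141890}$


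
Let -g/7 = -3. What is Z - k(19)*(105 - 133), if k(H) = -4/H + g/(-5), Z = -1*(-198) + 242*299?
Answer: 6881088/95 ≈ 72433.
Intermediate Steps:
Z = 72556 (Z = 198 + 72358 = 72556)
g = 21 (g = -7*(-3) = 21)
k(H) = -21/5 - 4/H (k(H) = -4/H + 21/(-5) = -4/H + 21*(-⅕) = -4/H - 21/5 = -21/5 - 4/H)
Z - k(19)*(105 - 133) = 72556 - (-21/5 - 4/19)*(105 - 133) = 72556 - (-21/5 - 4*1/19)*(-28) = 72556 - (-21/5 - 4/19)*(-28) = 72556 - (-419)*(-28)/95 = 72556 - 1*11732/95 = 72556 - 11732/95 = 6881088/95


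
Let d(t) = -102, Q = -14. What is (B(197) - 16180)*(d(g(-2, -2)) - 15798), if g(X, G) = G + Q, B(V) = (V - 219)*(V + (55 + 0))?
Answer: 345411600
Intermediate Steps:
B(V) = (-219 + V)*(55 + V) (B(V) = (-219 + V)*(V + 55) = (-219 + V)*(55 + V))
g(X, G) = -14 + G (g(X, G) = G - 14 = -14 + G)
(B(197) - 16180)*(d(g(-2, -2)) - 15798) = ((-12045 + 197² - 164*197) - 16180)*(-102 - 15798) = ((-12045 + 38809 - 32308) - 16180)*(-15900) = (-5544 - 16180)*(-15900) = -21724*(-15900) = 345411600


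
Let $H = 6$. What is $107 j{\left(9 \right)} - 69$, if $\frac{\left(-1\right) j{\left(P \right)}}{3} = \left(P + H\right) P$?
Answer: $-43404$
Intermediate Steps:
$j{\left(P \right)} = - 3 P \left(6 + P\right)$ ($j{\left(P \right)} = - 3 \left(P + 6\right) P = - 3 \left(6 + P\right) P = - 3 P \left(6 + P\right)$)
$107 j{\left(9 \right)} - 69 = 107 \left(\left(-3\right) 9 \left(6 + 9\right)\right) - 69 = 107 \left(\left(-3\right) 9 \cdot 15\right) - 69 = 107 \left(-405\right) - 69 = -43335 - 69 = -43404$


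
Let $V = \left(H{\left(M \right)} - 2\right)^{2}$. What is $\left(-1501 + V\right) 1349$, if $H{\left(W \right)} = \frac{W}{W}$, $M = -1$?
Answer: $-2023500$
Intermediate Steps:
$H{\left(W \right)} = 1$
$V = 1$ ($V = \left(1 - 2\right)^{2} = \left(-1\right)^{2} = 1$)
$\left(-1501 + V\right) 1349 = \left(-1501 + 1\right) 1349 = \left(-1500\right) 1349 = -2023500$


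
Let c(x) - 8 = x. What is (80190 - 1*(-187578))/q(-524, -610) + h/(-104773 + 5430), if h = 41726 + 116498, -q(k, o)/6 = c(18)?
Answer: -2218796614/1291459 ≈ -1718.1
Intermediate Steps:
c(x) = 8 + x
q(k, o) = -156 (q(k, o) = -6*(8 + 18) = -6*26 = -156)
h = 158224
(80190 - 1*(-187578))/q(-524, -610) + h/(-104773 + 5430) = (80190 - 1*(-187578))/(-156) + 158224/(-104773 + 5430) = (80190 + 187578)*(-1/156) + 158224/(-99343) = 267768*(-1/156) + 158224*(-1/99343) = -22314/13 - 158224/99343 = -2218796614/1291459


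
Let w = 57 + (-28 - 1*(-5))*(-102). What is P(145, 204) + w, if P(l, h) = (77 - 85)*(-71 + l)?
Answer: 1811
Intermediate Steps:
P(l, h) = 568 - 8*l (P(l, h) = -8*(-71 + l) = 568 - 8*l)
w = 2403 (w = 57 + (-28 + 5)*(-102) = 57 - 23*(-102) = 57 + 2346 = 2403)
P(145, 204) + w = (568 - 8*145) + 2403 = (568 - 1160) + 2403 = -592 + 2403 = 1811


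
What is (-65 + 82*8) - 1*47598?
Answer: -47007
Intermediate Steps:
(-65 + 82*8) - 1*47598 = (-65 + 656) - 47598 = 591 - 47598 = -47007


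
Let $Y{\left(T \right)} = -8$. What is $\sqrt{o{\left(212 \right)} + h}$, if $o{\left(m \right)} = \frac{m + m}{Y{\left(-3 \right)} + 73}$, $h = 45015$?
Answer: $\frac{\sqrt{190215935}}{65} \approx 212.18$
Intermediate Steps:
$o{\left(m \right)} = \frac{2 m}{65}$ ($o{\left(m \right)} = \frac{m + m}{-8 + 73} = \frac{2 m}{65}$)
$\sqrt{o{\left(212 \right)} + h} = \sqrt{\frac{2}{65} \cdot 212 + 45015} = \sqrt{\frac{424}{65} + 45015} = \sqrt{\frac{2926399}{65}} = \frac{\sqrt{190215935}}{65}$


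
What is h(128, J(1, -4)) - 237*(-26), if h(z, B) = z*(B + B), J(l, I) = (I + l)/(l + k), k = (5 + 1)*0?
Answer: 5394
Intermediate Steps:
k = 0 (k = 6*0 = 0)
J(l, I) = (I + l)/l (J(l, I) = (I + l)/(l + 0) = (I + l)/l)
h(z, B) = 2*B*z (h(z, B) = z*(2*B) = 2*B*z)
h(128, J(1, -4)) - 237*(-26) = 2*((-4 + 1)/1)*128 - 237*(-26) = 2*(1*(-3))*128 - 1*(-6162) = 2*(-3)*128 + 6162 = -768 + 6162 = 5394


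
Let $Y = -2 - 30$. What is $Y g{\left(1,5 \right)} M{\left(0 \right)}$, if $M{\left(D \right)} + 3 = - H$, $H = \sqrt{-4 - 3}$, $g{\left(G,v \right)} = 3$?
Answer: $288 + 96 i \sqrt{7} \approx 288.0 + 253.99 i$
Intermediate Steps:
$H = i \sqrt{7}$ ($H = \sqrt{-7} = i \sqrt{7} \approx 2.6458 i$)
$Y = -32$ ($Y = -2 - 30 = -32$)
$M{\left(D \right)} = -3 - i \sqrt{7}$
$Y g{\left(1,5 \right)} M{\left(0 \right)} = \left(-32\right) 3 \left(-3 - i \sqrt{7}\right) = - 96 \left(-3 - i \sqrt{7}\right) = 288 + 96 i \sqrt{7}$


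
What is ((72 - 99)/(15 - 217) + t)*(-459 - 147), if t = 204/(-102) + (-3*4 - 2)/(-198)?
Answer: 35909/33 ≈ 1088.2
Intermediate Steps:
t = -191/99 (t = 204*(-1/102) + (-12 - 2)*(-1/198) = -2 - 14*(-1/198) = -2 + 7/99 = -191/99 ≈ -1.9293)
((72 - 99)/(15 - 217) + t)*(-459 - 147) = ((72 - 99)/(15 - 217) - 191/99)*(-459 - 147) = (-27/(-202) - 191/99)*(-606) = (-27*(-1/202) - 191/99)*(-606) = (27/202 - 191/99)*(-606) = -35909/19998*(-606) = 35909/33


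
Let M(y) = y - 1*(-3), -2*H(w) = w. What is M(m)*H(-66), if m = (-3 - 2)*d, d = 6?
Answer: -891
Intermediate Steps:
m = -30 (m = (-3 - 2)*6 = -5*6 = -30)
H(w) = -w/2
M(y) = 3 + y (M(y) = y + 3 = 3 + y)
M(m)*H(-66) = (3 - 30)*(-½*(-66)) = -27*33 = -891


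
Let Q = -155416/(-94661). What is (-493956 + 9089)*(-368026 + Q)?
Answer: 16891580183798590/94661 ≈ 1.7844e+11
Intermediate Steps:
Q = 155416/94661 (Q = -155416*(-1/94661) = 155416/94661 ≈ 1.6418)
(-493956 + 9089)*(-368026 + Q) = (-493956 + 9089)*(-368026 + 155416/94661) = -484867*(-34837553770/94661) = 16891580183798590/94661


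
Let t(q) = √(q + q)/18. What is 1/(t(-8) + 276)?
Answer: 5589/1542565 - 9*I/3085130 ≈ 0.0036232 - 2.9172e-6*I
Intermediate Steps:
t(q) = √2*√q/18 (t(q) = √(2*q)*(1/18) = (√2*√q)*(1/18) = √2*√q/18)
1/(t(-8) + 276) = 1/(√2*√(-8)/18 + 276) = 1/(√2*(2*I*√2)/18 + 276) = 1/(2*I/9 + 276) = 1/(276 + 2*I/9) = 81*(276 - 2*I/9)/6170260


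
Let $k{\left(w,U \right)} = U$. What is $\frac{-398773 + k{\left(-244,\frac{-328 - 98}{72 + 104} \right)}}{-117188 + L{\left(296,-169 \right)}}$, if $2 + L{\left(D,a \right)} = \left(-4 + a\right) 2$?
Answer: $\frac{35092237}{10343168} \approx 3.3928$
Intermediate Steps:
$L{\left(D,a \right)} = -10 + 2 a$ ($L{\left(D,a \right)} = -2 + \left(-4 + a\right) 2 = -2 + \left(-8 + 2 a\right) = -10 + 2 a$)
$\frac{-398773 + k{\left(-244,\frac{-328 - 98}{72 + 104} \right)}}{-117188 + L{\left(296,-169 \right)}} = \frac{-398773 + \frac{-328 - 98}{72 + 104}}{-117188 + \left(-10 + 2 \left(-169\right)\right)} = \frac{-398773 - \frac{426}{176}}{-117188 - 348} = \frac{-398773 - \frac{213}{88}}{-117188 - 348} = \frac{-398773 - \frac{213}{88}}{-117536} = \left(- \frac{35092237}{88}\right) \left(- \frac{1}{117536}\right) = \frac{35092237}{10343168}$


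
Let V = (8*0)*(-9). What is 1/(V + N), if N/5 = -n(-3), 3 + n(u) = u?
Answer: 1/30 ≈ 0.033333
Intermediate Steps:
n(u) = -3 + u
N = 30 (N = 5*(-(-3 - 3)) = 5*(-1*(-6)) = 5*6 = 30)
V = 0 (V = 0*(-9) = 0)
1/(V + N) = 1/(0 + 30) = 1/30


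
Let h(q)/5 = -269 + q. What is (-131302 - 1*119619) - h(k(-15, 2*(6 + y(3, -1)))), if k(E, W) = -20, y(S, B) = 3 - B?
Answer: -249476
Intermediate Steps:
h(q) = -1345 + 5*q (h(q) = 5*(-269 + q) = -1345 + 5*q)
(-131302 - 1*119619) - h(k(-15, 2*(6 + y(3, -1)))) = (-131302 - 1*119619) - (-1345 + 5*(-20)) = (-131302 - 119619) - (-1345 - 100) = -250921 - 1*(-1445) = -250921 + 1445 = -249476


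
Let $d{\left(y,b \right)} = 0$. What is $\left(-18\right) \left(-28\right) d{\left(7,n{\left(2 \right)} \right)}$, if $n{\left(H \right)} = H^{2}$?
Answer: $0$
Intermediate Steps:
$\left(-18\right) \left(-28\right) d{\left(7,n{\left(2 \right)} \right)} = \left(-18\right) \left(-28\right) 0 = 504 \cdot 0 = 0$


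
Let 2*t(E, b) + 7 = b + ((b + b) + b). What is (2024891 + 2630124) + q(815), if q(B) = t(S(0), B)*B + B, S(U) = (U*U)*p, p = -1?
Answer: 11962855/2 ≈ 5.9814e+6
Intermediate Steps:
S(U) = -U² (S(U) = (U*U)*(-1) = U²*(-1) = -U²)
t(E, b) = -7/2 + 2*b (t(E, b) = -7/2 + (b + ((b + b) + b))/2 = -7/2 + (b + (2*b + b))/2 = -7/2 + (b + 3*b)/2 = -7/2 + (4*b)/2 = -7/2 + 2*b)
q(B) = B + B*(-7/2 + 2*B) (q(B) = (-7/2 + 2*B)*B + B = B*(-7/2 + 2*B) + B = B + B*(-7/2 + 2*B))
(2024891 + 2630124) + q(815) = (2024891 + 2630124) + (½)*815*(-5 + 4*815) = 4655015 + (½)*815*(-5 + 3260) = 4655015 + (½)*815*3255 = 4655015 + 2652825/2 = 11962855/2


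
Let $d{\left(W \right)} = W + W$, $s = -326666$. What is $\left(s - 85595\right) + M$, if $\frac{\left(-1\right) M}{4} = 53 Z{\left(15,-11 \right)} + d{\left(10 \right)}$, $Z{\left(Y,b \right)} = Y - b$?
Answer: $-417853$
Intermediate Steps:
$d{\left(W \right)} = 2 W$
$M = -5592$ ($M = - 4 \left(53 \left(15 - -11\right) + 2 \cdot 10\right) = - 4 \left(53 \left(15 + 11\right) + 20\right) = - 4 \left(53 \cdot 26 + 20\right) = - 4 \left(1378 + 20\right) = \left(-4\right) 1398 = -5592$)
$\left(s - 85595\right) + M = \left(-326666 - 85595\right) - 5592 = -412261 - 5592 = -417853$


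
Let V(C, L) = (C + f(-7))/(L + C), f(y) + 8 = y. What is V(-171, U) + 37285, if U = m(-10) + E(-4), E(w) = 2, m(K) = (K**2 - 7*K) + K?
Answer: 111917/3 ≈ 37306.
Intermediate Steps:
m(K) = K**2 - 6*K
f(y) = -8 + y
U = 162 (U = -10*(-6 - 10) + 2 = -10*(-16) + 2 = 160 + 2 = 162)
V(C, L) = (-15 + C)/(C + L) (V(C, L) = (C + (-8 - 7))/(L + C) = (C - 15)/(C + L) = (-15 + C)/(C + L))
V(-171, U) + 37285 = (-15 - 171)/(-171 + 162) + 37285 = -186/(-9) + 37285 = -1/9*(-186) + 37285 = 62/3 + 37285 = 111917/3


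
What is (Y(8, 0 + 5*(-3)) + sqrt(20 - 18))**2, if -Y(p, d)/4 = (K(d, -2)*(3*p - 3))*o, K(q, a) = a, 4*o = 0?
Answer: 2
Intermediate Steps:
o = 0 (o = (1/4)*0 = 0)
Y(p, d) = 0 (Y(p, d) = -4*(-2*(3*p - 3))*0 = -4*(-2*(-3 + 3*p))*0 = -4*(6 - 6*p)*0 = -4*0 = 0)
(Y(8, 0 + 5*(-3)) + sqrt(20 - 18))**2 = (0 + sqrt(20 - 18))**2 = (0 + sqrt(2))**2 = (sqrt(2))**2 = 2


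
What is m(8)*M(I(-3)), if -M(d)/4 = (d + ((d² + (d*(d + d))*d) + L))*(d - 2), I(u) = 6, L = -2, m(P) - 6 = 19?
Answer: -188800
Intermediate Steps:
m(P) = 25 (m(P) = 6 + 19 = 25)
M(d) = -4*(-2 + d)*(-2 + d + d² + 2*d³) (M(d) = -4*(d + ((d² + (d*(d + d))*d) - 2))*(d - 2) = -4*(d + ((d² + (d*(2*d))*d) - 2))*(-2 + d) = -4*(d + ((d² + (2*d²)*d) - 2))*(-2 + d) = -4*(d + ((d² + 2*d³) - 2))*(-2 + d) = -4*(d + (-2 + d² + 2*d³))*(-2 + d) = -4*(-2 + d + d² + 2*d³)*(-2 + d) = -4*(-2 + d)*(-2 + d + d² + 2*d³))
m(8)*M(I(-3)) = 25*(-16 - 8*6⁴ + 4*6² + 12*6³ + 16*6) = 25*(-16 - 8*1296 + 4*36 + 12*216 + 96) = 25*(-16 - 10368 + 144 + 2592 + 96) = 25*(-7552) = -188800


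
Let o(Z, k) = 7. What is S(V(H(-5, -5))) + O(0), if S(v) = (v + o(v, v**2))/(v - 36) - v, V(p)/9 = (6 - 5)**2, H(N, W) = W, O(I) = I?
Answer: -259/27 ≈ -9.5926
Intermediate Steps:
V(p) = 9 (V(p) = 9*(6 - 5)**2 = 9*1**2 = 9*1 = 9)
S(v) = -v + (7 + v)/(-36 + v) (S(v) = (v + 7)/(v - 36) - v = (7 + v)/(-36 + v) - v = -v + (7 + v)/(-36 + v))
S(V(H(-5, -5))) + O(0) = (7 - 1*9**2 + 37*9)/(-36 + 9) + 0 = (7 - 1*81 + 333)/(-27) + 0 = -(7 - 81 + 333)/27 + 0 = -1/27*259 + 0 = -259/27 + 0 = -259/27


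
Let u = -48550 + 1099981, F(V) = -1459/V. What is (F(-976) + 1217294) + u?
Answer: 2214277059/976 ≈ 2.2687e+6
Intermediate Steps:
u = 1051431
(F(-976) + 1217294) + u = (-1459/(-976) + 1217294) + 1051431 = (-1459*(-1/976) + 1217294) + 1051431 = (1459/976 + 1217294) + 1051431 = 1188080403/976 + 1051431 = 2214277059/976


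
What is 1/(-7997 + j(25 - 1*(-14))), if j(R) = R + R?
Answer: -1/7919 ≈ -0.00012628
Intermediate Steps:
j(R) = 2*R
1/(-7997 + j(25 - 1*(-14))) = 1/(-7997 + 2*(25 - 1*(-14))) = 1/(-7997 + 2*(25 + 14)) = 1/(-7997 + 2*39) = 1/(-7997 + 78) = 1/(-7919) = -1/7919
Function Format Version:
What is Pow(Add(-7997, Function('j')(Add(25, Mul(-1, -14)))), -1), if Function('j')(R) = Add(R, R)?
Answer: Rational(-1, 7919) ≈ -0.00012628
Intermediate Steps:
Function('j')(R) = Mul(2, R)
Pow(Add(-7997, Function('j')(Add(25, Mul(-1, -14)))), -1) = Pow(Add(-7997, Mul(2, Add(25, Mul(-1, -14)))), -1) = Pow(Add(-7997, Mul(2, Add(25, 14))), -1) = Pow(Add(-7997, Mul(2, 39)), -1) = Pow(Add(-7997, 78), -1) = Pow(-7919, -1) = Rational(-1, 7919)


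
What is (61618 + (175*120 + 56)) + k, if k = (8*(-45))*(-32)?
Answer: 94194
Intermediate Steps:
k = 11520 (k = -360*(-32) = 11520)
(61618 + (175*120 + 56)) + k = (61618 + (175*120 + 56)) + 11520 = (61618 + (21000 + 56)) + 11520 = (61618 + 21056) + 11520 = 82674 + 11520 = 94194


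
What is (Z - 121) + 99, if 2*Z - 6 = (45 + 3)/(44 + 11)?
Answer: -1021/55 ≈ -18.564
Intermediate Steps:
Z = 189/55 (Z = 3 + ((45 + 3)/(44 + 11))/2 = 3 + (48/55)/2 = 3 + (48*(1/55))/2 = 3 + (1/2)*(48/55) = 3 + 24/55 = 189/55 ≈ 3.4364)
(Z - 121) + 99 = (189/55 - 121) + 99 = -6466/55 + 99 = -1021/55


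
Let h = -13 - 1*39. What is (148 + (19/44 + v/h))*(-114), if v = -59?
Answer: -2438232/143 ≈ -17051.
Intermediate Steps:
h = -52 (h = -13 - 39 = -52)
(148 + (19/44 + v/h))*(-114) = (148 + (19/44 - 59/(-52)))*(-114) = (148 + (19*(1/44) - 59*(-1/52)))*(-114) = (148 + (19/44 + 59/52))*(-114) = (148 + 224/143)*(-114) = (21388/143)*(-114) = -2438232/143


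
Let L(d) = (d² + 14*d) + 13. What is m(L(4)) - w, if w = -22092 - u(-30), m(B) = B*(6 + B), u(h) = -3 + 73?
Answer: 29897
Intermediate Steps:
u(h) = 70
L(d) = 13 + d² + 14*d
w = -22162 (w = -22092 - 1*70 = -22092 - 70 = -22162)
m(L(4)) - w = (13 + 4² + 14*4)*(6 + (13 + 4² + 14*4)) - 1*(-22162) = (13 + 16 + 56)*(6 + (13 + 16 + 56)) + 22162 = 85*(6 + 85) + 22162 = 85*91 + 22162 = 7735 + 22162 = 29897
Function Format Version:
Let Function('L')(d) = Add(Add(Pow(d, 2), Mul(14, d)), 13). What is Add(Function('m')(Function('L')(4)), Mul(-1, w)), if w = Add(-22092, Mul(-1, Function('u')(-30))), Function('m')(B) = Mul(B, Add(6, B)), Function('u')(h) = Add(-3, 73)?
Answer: 29897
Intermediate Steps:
Function('u')(h) = 70
Function('L')(d) = Add(13, Pow(d, 2), Mul(14, d))
w = -22162 (w = Add(-22092, Mul(-1, 70)) = Add(-22092, -70) = -22162)
Add(Function('m')(Function('L')(4)), Mul(-1, w)) = Add(Mul(Add(13, Pow(4, 2), Mul(14, 4)), Add(6, Add(13, Pow(4, 2), Mul(14, 4)))), Mul(-1, -22162)) = Add(Mul(Add(13, 16, 56), Add(6, Add(13, 16, 56))), 22162) = Add(Mul(85, Add(6, 85)), 22162) = Add(Mul(85, 91), 22162) = Add(7735, 22162) = 29897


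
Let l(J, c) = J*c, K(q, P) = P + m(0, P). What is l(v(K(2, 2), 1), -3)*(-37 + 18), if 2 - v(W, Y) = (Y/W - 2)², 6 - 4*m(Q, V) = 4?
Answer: -798/25 ≈ -31.920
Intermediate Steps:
m(Q, V) = ½ (m(Q, V) = 3/2 - ¼*4 = 3/2 - 1 = ½)
K(q, P) = ½ + P (K(q, P) = P + ½ = ½ + P)
v(W, Y) = 2 - (-2 + Y/W)² (v(W, Y) = 2 - (Y/W - 2)² = 2 - (-2 + Y/W)²)
l(v(K(2, 2), 1), -3)*(-37 + 18) = ((2 - (-1*1 + 2*(½ + 2))²/(½ + 2)²)*(-3))*(-37 + 18) = ((2 - (-1 + 2*(5/2))²/(5/2)²)*(-3))*(-19) = ((2 - 1*4/25*(-1 + 5)²)*(-3))*(-19) = ((2 - 1*4/25*4²)*(-3))*(-19) = ((2 - 1*4/25*16)*(-3))*(-19) = ((2 - 64/25)*(-3))*(-19) = -14/25*(-3)*(-19) = (42/25)*(-19) = -798/25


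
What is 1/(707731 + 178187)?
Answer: 1/885918 ≈ 1.1288e-6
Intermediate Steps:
1/(707731 + 178187) = 1/885918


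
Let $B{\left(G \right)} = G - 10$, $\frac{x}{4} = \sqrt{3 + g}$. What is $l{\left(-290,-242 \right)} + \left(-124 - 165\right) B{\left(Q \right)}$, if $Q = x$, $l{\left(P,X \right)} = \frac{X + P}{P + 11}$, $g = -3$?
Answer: $\frac{806842}{279} \approx 2891.9$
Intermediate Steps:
$l{\left(P,X \right)} = \frac{P + X}{11 + P}$
$x = 0$ ($x = 4 \sqrt{3 - 3} = 4 \sqrt{0} = 4 \cdot 0 = 0$)
$Q = 0$
$B{\left(G \right)} = -10 + G$
$l{\left(-290,-242 \right)} + \left(-124 - 165\right) B{\left(Q \right)} = \frac{-290 - 242}{11 - 290} + \left(-124 - 165\right) \left(-10 + 0\right) = \frac{1}{-279} \left(-532\right) - -2890 = \left(- \frac{1}{279}\right) \left(-532\right) + 2890 = \frac{532}{279} + 2890 = \frac{806842}{279}$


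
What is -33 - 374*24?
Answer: -9009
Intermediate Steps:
-33 - 374*24 = -33 - 8976 = -9009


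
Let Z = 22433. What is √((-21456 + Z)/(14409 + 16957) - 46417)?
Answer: I*√45666218755070/31366 ≈ 215.45*I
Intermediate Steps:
√((-21456 + Z)/(14409 + 16957) - 46417) = √((-21456 + 22433)/(14409 + 16957) - 46417) = √(977/31366 - 46417) = √(-1455914645/31366) = I*√45666218755070/31366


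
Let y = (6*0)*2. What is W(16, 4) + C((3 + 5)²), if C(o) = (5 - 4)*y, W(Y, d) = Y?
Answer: 16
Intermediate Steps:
y = 0 (y = 0*2 = 0)
C(o) = 0 (C(o) = (5 - 4)*0 = 1*0 = 0)
W(16, 4) + C((3 + 5)²) = 16 + 0 = 16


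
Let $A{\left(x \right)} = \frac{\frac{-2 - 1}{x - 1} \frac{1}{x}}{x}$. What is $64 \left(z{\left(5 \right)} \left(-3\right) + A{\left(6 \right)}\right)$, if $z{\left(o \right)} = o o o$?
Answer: $- \frac{360016}{15} \approx -24001.0$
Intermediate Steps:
$z{\left(o \right)} = o^{3}$ ($z{\left(o \right)} = o^{2} o = o^{3}$)
$A{\left(x \right)} = - \frac{3}{x^{2} \left(-1 + x\right)}$ ($A{\left(x \right)} = \frac{- \frac{3}{-1 + x} \frac{1}{x}}{x} = \frac{\left(-3\right) \frac{1}{x} \frac{1}{-1 + x}}{x} = - \frac{3}{x^{2} \left(-1 + x\right)}$)
$64 \left(z{\left(5 \right)} \left(-3\right) + A{\left(6 \right)}\right) = 64 \left(5^{3} \left(-3\right) - \frac{3}{36 \left(-1 + 6\right)}\right) = 64 \left(125 \left(-3\right) - \frac{1}{12 \cdot 5}\right) = 64 \left(-375 - \frac{1}{12} \cdot \frac{1}{5}\right) = 64 \left(-375 - \frac{1}{60}\right) = 64 \left(- \frac{22501}{60}\right) = - \frac{360016}{15}$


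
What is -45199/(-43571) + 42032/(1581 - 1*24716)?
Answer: -71427037/91637735 ≈ -0.77945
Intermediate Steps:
-45199/(-43571) + 42032/(1581 - 1*24716) = -45199*(-1/43571) + 42032/(1581 - 24716) = 4109/3961 + 42032/(-23135) = 4109/3961 + 42032*(-1/23135) = 4109/3961 - 42032/23135 = -71427037/91637735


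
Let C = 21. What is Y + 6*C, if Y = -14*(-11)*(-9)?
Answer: -1260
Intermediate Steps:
Y = -1386 (Y = 154*(-9) = -1386)
Y + 6*C = -1386 + 6*21 = -1386 + 126 = -1260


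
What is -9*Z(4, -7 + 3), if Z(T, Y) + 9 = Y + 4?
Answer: 81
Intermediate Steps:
Z(T, Y) = -5 + Y (Z(T, Y) = -9 + (Y + 4) = -9 + (4 + Y) = -5 + Y)
-9*Z(4, -7 + 3) = -9*(-5 + (-7 + 3)) = -9*(-5 - 4) = -9*(-9) = 81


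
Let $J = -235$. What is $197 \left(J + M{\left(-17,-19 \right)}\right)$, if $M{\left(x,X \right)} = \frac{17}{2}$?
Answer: $- \frac{89241}{2} \approx -44621.0$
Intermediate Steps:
$M{\left(x,X \right)} = \frac{17}{2}$ ($M{\left(x,X \right)} = 17 \cdot \frac{1}{2} = \frac{17}{2}$)
$197 \left(J + M{\left(-17,-19 \right)}\right) = 197 \left(-235 + \frac{17}{2}\right) = 197 \left(- \frac{453}{2}\right) = - \frac{89241}{2}$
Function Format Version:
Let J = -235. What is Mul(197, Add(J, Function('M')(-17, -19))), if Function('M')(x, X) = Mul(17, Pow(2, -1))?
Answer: Rational(-89241, 2) ≈ -44621.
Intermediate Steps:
Function('M')(x, X) = Rational(17, 2) (Function('M')(x, X) = Mul(17, Rational(1, 2)) = Rational(17, 2))
Mul(197, Add(J, Function('M')(-17, -19))) = Mul(197, Add(-235, Rational(17, 2))) = Mul(197, Rational(-453, 2)) = Rational(-89241, 2)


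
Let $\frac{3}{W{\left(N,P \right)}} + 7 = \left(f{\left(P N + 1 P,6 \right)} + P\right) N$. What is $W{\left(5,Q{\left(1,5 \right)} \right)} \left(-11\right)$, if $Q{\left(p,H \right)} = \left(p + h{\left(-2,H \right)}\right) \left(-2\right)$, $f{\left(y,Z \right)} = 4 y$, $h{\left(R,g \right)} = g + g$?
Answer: $\frac{11}{919} \approx 0.01197$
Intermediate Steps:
$h{\left(R,g \right)} = 2 g$
$Q{\left(p,H \right)} = - 4 H - 2 p$ ($Q{\left(p,H \right)} = \left(p + 2 H\right) \left(-2\right) = - 4 H - 2 p$)
$W{\left(N,P \right)} = \frac{3}{-7 + N \left(5 P + 4 N P\right)}$ ($W{\left(N,P \right)} = \frac{3}{-7 + \left(4 \left(P N + 1 P\right) + P\right) N} = \frac{3}{-7 + \left(4 \left(N P + P\right) + P\right) N} = \frac{3}{-7 + \left(4 \left(P + N P\right) + P\right) N} = \frac{3}{-7 + \left(\left(4 P + 4 N P\right) + P\right) N} = \frac{3}{-7 + \left(5 P + 4 N P\right) N} = \frac{3}{-7 + N \left(5 P + 4 N P\right)}$)
$W{\left(5,Q{\left(1,5 \right)} \right)} \left(-11\right) = \frac{3}{-7 + 5 \left(\left(-4\right) 5 - 2\right) + 4 \cdot 5 \left(\left(-4\right) 5 - 2\right) \left(1 + 5\right)} \left(-11\right) = \frac{3}{-7 + 5 \left(-20 - 2\right) + 4 \cdot 5 \left(-20 - 2\right) 6} \left(-11\right) = \frac{3}{-7 + 5 \left(-22\right) + 4 \cdot 5 \left(-22\right) 6} \left(-11\right) = \frac{3}{-7 - 110 - 2640} \left(-11\right) = \frac{3}{-2757} \left(-11\right) = 3 \left(- \frac{1}{2757}\right) \left(-11\right) = \left(- \frac{1}{919}\right) \left(-11\right) = \frac{11}{919}$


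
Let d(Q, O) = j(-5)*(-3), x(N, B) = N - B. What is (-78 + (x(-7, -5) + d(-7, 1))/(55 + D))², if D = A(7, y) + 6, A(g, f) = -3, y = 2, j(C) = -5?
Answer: 20349121/3364 ≈ 6049.1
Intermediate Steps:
d(Q, O) = 15 (d(Q, O) = -5*(-3) = 15)
D = 3 (D = -3 + 6 = 3)
(-78 + (x(-7, -5) + d(-7, 1))/(55 + D))² = (-78 + ((-7 - 1*(-5)) + 15)/(55 + 3))² = (-78 + ((-7 + 5) + 15)/58)² = (-78 + (-2 + 15)*(1/58))² = (-78 + 13*(1/58))² = (-78 + 13/58)² = (-4511/58)² = 20349121/3364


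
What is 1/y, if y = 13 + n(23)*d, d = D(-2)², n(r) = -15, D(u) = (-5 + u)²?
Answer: -1/36002 ≈ -2.7776e-5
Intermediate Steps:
d = 2401 (d = ((-5 - 2)²)² = ((-7)²)² = 49² = 2401)
y = -36002 (y = 13 - 15*2401 = 13 - 36015 = -36002)
1/y = 1/(-36002) = -1/36002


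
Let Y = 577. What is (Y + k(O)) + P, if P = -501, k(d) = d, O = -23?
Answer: 53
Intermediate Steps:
(Y + k(O)) + P = (577 - 23) - 501 = 554 - 501 = 53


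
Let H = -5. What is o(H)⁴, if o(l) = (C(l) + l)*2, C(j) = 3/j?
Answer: 9834496/625 ≈ 15735.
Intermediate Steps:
o(l) = 2*l + 6/l (o(l) = (3/l + l)*2 = (l + 3/l)*2 = 2*l + 6/l)
o(H)⁴ = (2*(-5) + 6/(-5))⁴ = (-10 + 6*(-⅕))⁴ = (-10 - 6/5)⁴ = (-56/5)⁴ = 9834496/625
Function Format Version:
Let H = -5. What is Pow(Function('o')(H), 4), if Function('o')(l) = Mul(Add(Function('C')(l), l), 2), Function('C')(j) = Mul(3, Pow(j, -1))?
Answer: Rational(9834496, 625) ≈ 15735.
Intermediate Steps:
Function('o')(l) = Add(Mul(2, l), Mul(6, Pow(l, -1))) (Function('o')(l) = Mul(Add(Mul(3, Pow(l, -1)), l), 2) = Mul(Add(l, Mul(3, Pow(l, -1))), 2) = Add(Mul(2, l), Mul(6, Pow(l, -1))))
Pow(Function('o')(H), 4) = Pow(Add(Mul(2, -5), Mul(6, Pow(-5, -1))), 4) = Pow(Add(-10, Mul(6, Rational(-1, 5))), 4) = Pow(Add(-10, Rational(-6, 5)), 4) = Pow(Rational(-56, 5), 4) = Rational(9834496, 625)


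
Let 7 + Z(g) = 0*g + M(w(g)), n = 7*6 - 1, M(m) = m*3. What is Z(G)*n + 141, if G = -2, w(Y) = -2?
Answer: -392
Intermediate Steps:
M(m) = 3*m
n = 41 (n = 42 - 1 = 41)
Z(g) = -13 (Z(g) = -7 + (0*g + 3*(-2)) = -7 + (0 - 6) = -7 - 6 = -13)
Z(G)*n + 141 = -13*41 + 141 = -533 + 141 = -392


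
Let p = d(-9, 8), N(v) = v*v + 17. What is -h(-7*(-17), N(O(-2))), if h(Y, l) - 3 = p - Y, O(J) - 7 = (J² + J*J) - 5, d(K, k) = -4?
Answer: 120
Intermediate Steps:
O(J) = 2 + 2*J² (O(J) = 7 + ((J² + J*J) - 5) = 7 + ((J² + J²) - 5) = 7 + (2*J² - 5) = 7 + (-5 + 2*J²) = 2 + 2*J²)
N(v) = 17 + v² (N(v) = v² + 17 = 17 + v²)
p = -4
h(Y, l) = -1 - Y (h(Y, l) = 3 + (-4 - Y) = -1 - Y)
-h(-7*(-17), N(O(-2))) = -(-1 - (-7)*(-17)) = -(-1 - 1*119) = -(-1 - 119) = -1*(-120) = 120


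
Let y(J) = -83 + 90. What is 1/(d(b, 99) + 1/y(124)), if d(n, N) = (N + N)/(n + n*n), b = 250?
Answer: 219625/32068 ≈ 6.8487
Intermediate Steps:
d(n, N) = 2*N/(n + n**2) (d(n, N) = (2*N)/(n + n**2) = 2*N/(n + n**2))
y(J) = 7
1/(d(b, 99) + 1/y(124)) = 1/(2*99/(250*(1 + 250)) + 1/7) = 1/(2*99*(1/250)/251 + 1/7) = 1/(2*99*(1/250)*(1/251) + 1/7) = 1/(99/31375 + 1/7) = 1/(32068/219625) = 219625/32068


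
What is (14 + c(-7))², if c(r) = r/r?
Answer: 225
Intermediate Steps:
c(r) = 1
(14 + c(-7))² = (14 + 1)² = 15² = 225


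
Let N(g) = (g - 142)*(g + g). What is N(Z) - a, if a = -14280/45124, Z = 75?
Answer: -113370480/11281 ≈ -10050.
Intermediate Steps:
N(g) = 2*g*(-142 + g) (N(g) = (-142 + g)*(2*g) = 2*g*(-142 + g))
a = -3570/11281 (a = -14280*1/45124 = -3570/11281 ≈ -0.31646)
N(Z) - a = 2*75*(-142 + 75) - 1*(-3570/11281) = 2*75*(-67) + 3570/11281 = -10050 + 3570/11281 = -113370480/11281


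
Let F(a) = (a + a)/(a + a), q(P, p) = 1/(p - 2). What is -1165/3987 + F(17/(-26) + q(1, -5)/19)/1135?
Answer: -1318288/4525245 ≈ -0.29132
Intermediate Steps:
q(P, p) = 1/(-2 + p)
F(a) = 1 (F(a) = (2*a)/((2*a)) = (2*a)*(1/(2*a)) = 1)
-1165/3987 + F(17/(-26) + q(1, -5)/19)/1135 = -1165/3987 + 1/1135 = -1318288/4525245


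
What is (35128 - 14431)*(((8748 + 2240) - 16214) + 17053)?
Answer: 244783419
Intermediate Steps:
(35128 - 14431)*(((8748 + 2240) - 16214) + 17053) = 20697*((10988 - 16214) + 17053) = 20697*(-5226 + 17053) = 20697*11827 = 244783419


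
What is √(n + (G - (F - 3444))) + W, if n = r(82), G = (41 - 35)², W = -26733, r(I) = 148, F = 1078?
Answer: -26733 + 5*√102 ≈ -26683.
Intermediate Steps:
G = 36 (G = 6² = 36)
n = 148
√(n + (G - (F - 3444))) + W = √(148 + (36 - (1078 - 3444))) - 26733 = √(148 + (36 - 1*(-2366))) - 26733 = √(148 + (36 + 2366)) - 26733 = √(148 + 2402) - 26733 = √2550 - 26733 = 5*√102 - 26733 = -26733 + 5*√102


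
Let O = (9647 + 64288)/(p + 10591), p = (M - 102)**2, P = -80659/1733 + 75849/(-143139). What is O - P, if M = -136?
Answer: 53562422503805/1111887100163 ≈ 48.173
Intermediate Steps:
P = -3892298306/82686629 (P = -80659*1/1733 + 75849*(-1/143139) = -80659/1733 - 25283/47713 = -3892298306/82686629 ≈ -47.073)
p = 56644 (p = (-136 - 102)**2 = (-238)**2 = 56644)
O = 14787/13447 (O = (9647 + 64288)/(56644 + 10591) = 73935/67235 = 73935*(1/67235) = 14787/13447 ≈ 1.0997)
O - P = 14787/13447 - 1*(-3892298306/82686629) = 14787/13447 + 3892298306/82686629 = 53562422503805/1111887100163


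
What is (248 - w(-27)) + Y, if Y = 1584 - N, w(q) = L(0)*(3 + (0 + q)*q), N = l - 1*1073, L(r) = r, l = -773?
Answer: 3678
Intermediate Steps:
N = -1846 (N = -773 - 1*1073 = -773 - 1073 = -1846)
w(q) = 0 (w(q) = 0*(3 + (0 + q)*q) = 0*(3 + q*q) = 0*(3 + q**2) = 0)
Y = 3430 (Y = 1584 - 1*(-1846) = 1584 + 1846 = 3430)
(248 - w(-27)) + Y = (248 - 1*0) + 3430 = (248 + 0) + 3430 = 248 + 3430 = 3678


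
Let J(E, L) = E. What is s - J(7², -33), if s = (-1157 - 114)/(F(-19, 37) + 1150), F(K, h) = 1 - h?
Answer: -55857/1114 ≈ -50.141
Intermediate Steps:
s = -1271/1114 (s = (-1157 - 114)/((1 - 1*37) + 1150) = -1271/((1 - 37) + 1150) = -1271/(-36 + 1150) = -1271/1114 ≈ -1.1409)
s - J(7², -33) = -1271/1114 - 1*7² = -1271/1114 - 1*49 = -1271/1114 - 49 = -55857/1114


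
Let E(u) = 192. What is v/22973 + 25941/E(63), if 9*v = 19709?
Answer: 1789089155/13232448 ≈ 135.20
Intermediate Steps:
v = 19709/9 (v = (⅑)*19709 = 19709/9 ≈ 2189.9)
v/22973 + 25941/E(63) = (19709/9)/22973 + 25941/192 = (19709/9)*(1/22973) + 25941*(1/192) = 19709/206757 + 8647/64 = 1789089155/13232448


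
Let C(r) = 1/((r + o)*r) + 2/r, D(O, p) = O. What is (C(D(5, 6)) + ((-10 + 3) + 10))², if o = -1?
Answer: 4761/400 ≈ 11.902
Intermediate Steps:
C(r) = 2/r + 1/(r*(-1 + r)) (C(r) = 1/((r - 1)*r) + 2/r = 1/((-1 + r)*r) + 2/r = 1/(r*(-1 + r)) + 2/r = 2/r + 1/(r*(-1 + r)))
(C(D(5, 6)) + ((-10 + 3) + 10))² = ((-1 + 2*5)/(5*(-1 + 5)) + ((-10 + 3) + 10))² = ((⅕)*(-1 + 10)/4 + (-7 + 10))² = ((⅕)*(¼)*9 + 3)² = (9/20 + 3)² = (69/20)² = 4761/400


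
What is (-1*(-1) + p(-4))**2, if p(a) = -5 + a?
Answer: 64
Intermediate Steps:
(-1*(-1) + p(-4))**2 = (-1*(-1) + (-5 - 4))**2 = (1 - 9)**2 = (-8)**2 = 64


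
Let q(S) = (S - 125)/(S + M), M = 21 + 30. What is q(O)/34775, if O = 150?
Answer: 1/279591 ≈ 3.5767e-6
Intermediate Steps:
M = 51
q(S) = (-125 + S)/(51 + S) (q(S) = (S - 125)/(S + 51) = (-125 + S)/(51 + S))
q(O)/34775 = ((-125 + 150)/(51 + 150))/34775 = (25/201)*(1/34775) = 1/279591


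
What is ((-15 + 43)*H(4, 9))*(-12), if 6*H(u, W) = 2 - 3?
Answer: 56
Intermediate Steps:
H(u, W) = -1/6 (H(u, W) = (2 - 3)/6 = (1/6)*(-1) = -1/6)
((-15 + 43)*H(4, 9))*(-12) = ((-15 + 43)*(-1/6))*(-12) = (28*(-1/6))*(-12) = -14/3*(-12) = 56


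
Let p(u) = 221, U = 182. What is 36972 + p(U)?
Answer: 37193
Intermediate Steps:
36972 + p(U) = 36972 + 221 = 37193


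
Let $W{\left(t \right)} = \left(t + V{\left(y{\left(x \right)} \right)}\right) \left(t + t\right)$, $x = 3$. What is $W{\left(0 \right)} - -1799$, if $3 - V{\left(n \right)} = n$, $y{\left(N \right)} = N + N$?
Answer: $1799$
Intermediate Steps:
$y{\left(N \right)} = 2 N$
$V{\left(n \right)} = 3 - n$
$W{\left(t \right)} = 2 t \left(-3 + t\right)$ ($W{\left(t \right)} = \left(t + \left(3 - 2 \cdot 3\right)\right) \left(t + t\right) = \left(t + \left(3 - 6\right)\right) 2 t = \left(t - 3\right) 2 t = \left(-3 + t\right) 2 t = 2 t \left(-3 + t\right)$)
$W{\left(0 \right)} - -1799 = 2 \cdot 0 \left(-3 + 0\right) - -1799 = 2 \cdot 0 \left(-3\right) + 1799 = 0 + 1799 = 1799$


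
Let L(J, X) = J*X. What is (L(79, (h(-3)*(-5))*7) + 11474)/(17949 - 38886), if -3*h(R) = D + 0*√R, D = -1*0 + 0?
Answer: -11474/20937 ≈ -0.54803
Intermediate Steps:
D = 0 (D = 0 + 0 = 0)
h(R) = 0 (h(R) = -(0 + 0*√R)/3 = -(0 + 0)/3 = -⅓*0 = 0)
(L(79, (h(-3)*(-5))*7) + 11474)/(17949 - 38886) = (79*((0*(-5))*7) + 11474)/(17949 - 38886) = (79*(0*7) + 11474)/(-20937) = (79*0 + 11474)*(-1/20937) = (0 + 11474)*(-1/20937) = 11474*(-1/20937) = -11474/20937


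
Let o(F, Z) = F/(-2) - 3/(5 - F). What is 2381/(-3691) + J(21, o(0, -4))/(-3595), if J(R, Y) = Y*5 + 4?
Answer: -8563386/13269145 ≈ -0.64536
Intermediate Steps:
o(F, Z) = -3/(5 - F) - F/2 (o(F, Z) = F*(-1/2) - 3/(5 - F) = -F/2 - 3/(5 - F) = -3/(5 - F) - F/2)
J(R, Y) = 4 + 5*Y (J(R, Y) = 5*Y + 4 = 4 + 5*Y)
2381/(-3691) + J(21, o(0, -4))/(-3595) = 2381/(-3691) + (4 + 5*((6 - 1*0**2 + 5*0)/(2*(-5 + 0))))/(-3595) = 2381*(-1/3691) + (4 + 5*((1/2)*(6 - 1*0 + 0)/(-5)))*(-1/3595) = -2381/3691 + (4 + 5*((1/2)*(-1/5)*(6 + 0 + 0)))*(-1/3595) = -2381/3691 + (4 + 5*((1/2)*(-1/5)*6))*(-1/3595) = -2381/3691 + (4 + 5*(-3/5))*(-1/3595) = -2381/3691 + (4 - 3)*(-1/3595) = -2381/3691 + 1*(-1/3595) = -2381/3691 - 1/3595 = -8563386/13269145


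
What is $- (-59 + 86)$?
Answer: $-27$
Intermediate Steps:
$- (-59 + 86) = \left(-1\right) 27 = -27$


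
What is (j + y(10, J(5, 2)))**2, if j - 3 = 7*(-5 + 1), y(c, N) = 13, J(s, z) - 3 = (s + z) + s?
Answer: 144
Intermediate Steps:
J(s, z) = 3 + z + 2*s (J(s, z) = 3 + ((s + z) + s) = 3 + (z + 2*s) = 3 + z + 2*s)
j = -25 (j = 3 + 7*(-5 + 1) = 3 + 7*(-4) = 3 - 28 = -25)
(j + y(10, J(5, 2)))**2 = (-25 + 13)**2 = (-12)**2 = 144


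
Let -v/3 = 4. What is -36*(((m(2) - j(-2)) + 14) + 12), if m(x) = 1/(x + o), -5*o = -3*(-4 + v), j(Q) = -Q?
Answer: -16326/19 ≈ -859.26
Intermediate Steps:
v = -12 (v = -3*4 = -12)
o = -48/5 (o = -(-3)*(-4 - 12)/5 = -(-3)*(-16)/5 = -1/5*48 = -48/5 ≈ -9.6000)
m(x) = 1/(-48/5 + x) (m(x) = 1/(x - 48/5) = 1/(-48/5 + x))
-36*(((m(2) - j(-2)) + 14) + 12) = -36*(((5/(-48 + 5*2) - (-1)*(-2)) + 14) + 12) = -36*(((5/(-48 + 10) - 1*2) + 14) + 12) = -36*(((5/(-38) - 2) + 14) + 12) = -36*(((5*(-1/38) - 2) + 14) + 12) = -36*(((-5/38 - 2) + 14) + 12) = -36*((-81/38 + 14) + 12) = -36*(451/38 + 12) = -36*907/38 = -16326/19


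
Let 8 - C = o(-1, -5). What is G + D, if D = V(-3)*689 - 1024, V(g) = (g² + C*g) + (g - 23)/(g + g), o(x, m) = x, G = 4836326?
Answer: 14477657/3 ≈ 4.8259e+6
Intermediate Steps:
C = 9 (C = 8 - 1*(-1) = 8 + 1 = 9)
V(g) = g² + 9*g + (-23 + g)/(2*g) (V(g) = (g² + 9*g) + (g - 23)/(g + g) = (g² + 9*g) + (-23 + g)/((2*g)) = (g² + 9*g) + (-23 + g)*(1/(2*g)) = (g² + 9*g) + (-23 + g)/(2*g) = g² + 9*g + (-23 + g)/(2*g))
D = -31321/3 (D = (½ + (-3)² + 9*(-3) - 23/2/(-3))*689 - 1024 = (½ + 9 - 27 - 23/2*(-⅓))*689 - 1024 = (½ + 9 - 27 + 23/6)*689 - 1024 = -41/3*689 - 1024 = -28249/3 - 1024 = -31321/3 ≈ -10440.)
G + D = 4836326 - 31321/3 = 14477657/3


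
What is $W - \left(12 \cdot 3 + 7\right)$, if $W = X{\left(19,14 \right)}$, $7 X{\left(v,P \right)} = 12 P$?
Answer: $-19$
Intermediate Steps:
$X{\left(v,P \right)} = \frac{12 P}{7}$
$W = 24$ ($W = \frac{12}{7} \cdot 14 = 24$)
$W - \left(12 \cdot 3 + 7\right) = 24 - \left(12 \cdot 3 + 7\right) = 24 - \left(36 + 7\right) = 24 - 43 = -19$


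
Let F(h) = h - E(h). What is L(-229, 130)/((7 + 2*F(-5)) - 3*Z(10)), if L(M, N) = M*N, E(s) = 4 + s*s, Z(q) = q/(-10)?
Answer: 14885/29 ≈ 513.28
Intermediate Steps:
Z(q) = -q/10 (Z(q) = q*(-1/10) = -q/10)
E(s) = 4 + s**2
F(h) = -4 + h - h**2 (F(h) = h - (4 + h**2) = h + (-4 - h**2) = -4 + h - h**2)
L(-229, 130)/((7 + 2*F(-5)) - 3*Z(10)) = (-229*130)/((7 + 2*(-4 - 5 - 1*(-5)**2)) - (-3)*10/10) = -29770/((7 + 2*(-4 - 5 - 1*25)) - 3*(-1)) = -29770/((7 + 2*(-4 - 5 - 25)) + 3) = -29770/((7 + 2*(-34)) + 3) = -29770/((7 - 68) + 3) = -29770/(-61 + 3) = -29770/(-58) = -29770*(-1/58) = 14885/29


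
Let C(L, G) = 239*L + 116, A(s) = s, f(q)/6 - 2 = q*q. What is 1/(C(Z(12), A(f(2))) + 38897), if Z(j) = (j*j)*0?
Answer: 1/39013 ≈ 2.5632e-5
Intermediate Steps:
f(q) = 12 + 6*q² (f(q) = 12 + 6*(q*q) = 12 + 6*q²)
Z(j) = 0 (Z(j) = j²*0 = 0)
C(L, G) = 116 + 239*L
1/(C(Z(12), A(f(2))) + 38897) = 1/((116 + 239*0) + 38897) = 1/((116 + 0) + 38897) = 1/(116 + 38897) = 1/39013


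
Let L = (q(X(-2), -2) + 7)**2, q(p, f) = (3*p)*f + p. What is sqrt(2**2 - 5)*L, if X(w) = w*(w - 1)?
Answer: 529*I ≈ 529.0*I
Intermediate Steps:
X(w) = w*(-1 + w)
q(p, f) = p + 3*f*p (q(p, f) = 3*f*p + p = p + 3*f*p)
L = 529 (L = ((-2*(-1 - 2))*(1 + 3*(-2)) + 7)**2 = ((-2*(-3))*(1 - 6) + 7)**2 = (6*(-5) + 7)**2 = (-30 + 7)**2 = (-23)**2 = 529)
sqrt(2**2 - 5)*L = sqrt(2**2 - 5)*529 = sqrt(4 - 5)*529 = sqrt(-1)*529 = I*529 = 529*I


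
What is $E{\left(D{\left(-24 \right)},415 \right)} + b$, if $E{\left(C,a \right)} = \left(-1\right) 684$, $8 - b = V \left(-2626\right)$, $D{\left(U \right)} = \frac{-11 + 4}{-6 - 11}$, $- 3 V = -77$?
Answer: $\frac{200174}{3} \approx 66725.0$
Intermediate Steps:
$V = \frac{77}{3}$ ($V = \left(- \frac{1}{3}\right) \left(-77\right) = \frac{77}{3} \approx 25.667$)
$D{\left(U \right)} = \frac{7}{17}$ ($D{\left(U \right)} = - \frac{7}{-17} = \left(-7\right) \left(- \frac{1}{17}\right) = \frac{7}{17}$)
$b = \frac{202226}{3}$ ($b = 8 - \frac{77}{3} \left(-2626\right) = 8 - - \frac{202202}{3} = 8 + \frac{202202}{3} = \frac{202226}{3} \approx 67409.0$)
$E{\left(C,a \right)} = -684$
$E{\left(D{\left(-24 \right)},415 \right)} + b = -684 + \frac{202226}{3} = \frac{200174}{3}$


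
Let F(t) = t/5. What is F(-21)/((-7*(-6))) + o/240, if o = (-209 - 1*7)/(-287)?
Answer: -139/1435 ≈ -0.096864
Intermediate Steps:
o = 216/287 (o = (-209 - 7)*(-1/287) = -216*(-1/287) = 216/287 ≈ 0.75261)
F(t) = t/5 (F(t) = t*(1/5) = t/5)
F(-21)/((-7*(-6))) + o/240 = ((1/5)*(-21))/((-7*(-6))) + (216/287)/240 = -21/5/42 + (216/287)*(1/240) = -21/5*1/42 + 9/2870 = -1/10 + 9/2870 = -139/1435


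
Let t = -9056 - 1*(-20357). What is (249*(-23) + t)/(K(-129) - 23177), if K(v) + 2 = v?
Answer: -2787/11654 ≈ -0.23915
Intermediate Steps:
K(v) = -2 + v
t = 11301 (t = -9056 + 20357 = 11301)
(249*(-23) + t)/(K(-129) - 23177) = (249*(-23) + 11301)/((-2 - 129) - 23177) = (-5727 + 11301)/(-131 - 23177) = 5574/(-23308) = 5574*(-1/23308) = -2787/11654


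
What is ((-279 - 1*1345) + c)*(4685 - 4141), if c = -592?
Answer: -1205504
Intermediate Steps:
((-279 - 1*1345) + c)*(4685 - 4141) = ((-279 - 1*1345) - 592)*(4685 - 4141) = ((-279 - 1345) - 592)*544 = (-1624 - 592)*544 = -2216*544 = -1205504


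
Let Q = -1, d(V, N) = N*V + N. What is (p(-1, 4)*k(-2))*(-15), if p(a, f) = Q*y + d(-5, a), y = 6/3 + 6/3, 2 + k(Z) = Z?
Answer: 0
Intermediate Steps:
d(V, N) = N + N*V
k(Z) = -2 + Z
y = 4 (y = 6*(⅓) + 6*(⅓) = 2 + 2 = 4)
p(a, f) = -4 - 4*a (p(a, f) = -1*4 + a*(1 - 5) = -4 + a*(-4) = -4 - 4*a)
(p(-1, 4)*k(-2))*(-15) = ((-4 - 4*(-1))*(-2 - 2))*(-15) = ((-4 + 4)*(-4))*(-15) = (0*(-4))*(-15) = 0*(-15) = 0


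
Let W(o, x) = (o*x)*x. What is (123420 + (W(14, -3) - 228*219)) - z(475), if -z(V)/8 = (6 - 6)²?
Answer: 73614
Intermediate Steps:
W(o, x) = o*x²
z(V) = 0 (z(V) = -8*(6 - 6)² = -8*0² = -8*0 = 0)
(123420 + (W(14, -3) - 228*219)) - z(475) = (123420 + (14*(-3)² - 228*219)) - 1*0 = (123420 + (14*9 - 49932)) + 0 = (123420 + (126 - 49932)) + 0 = (123420 - 49806) + 0 = 73614 + 0 = 73614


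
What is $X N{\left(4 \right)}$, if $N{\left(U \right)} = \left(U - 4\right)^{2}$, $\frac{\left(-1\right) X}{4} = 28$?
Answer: $0$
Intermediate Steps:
$X = -112$ ($X = \left(-4\right) 28 = -112$)
$N{\left(U \right)} = \left(-4 + U\right)^{2}$
$X N{\left(4 \right)} = - 112 \left(-4 + 4\right)^{2} = - 112 \cdot 0^{2} = \left(-112\right) 0 = 0$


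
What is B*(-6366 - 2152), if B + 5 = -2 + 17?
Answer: -85180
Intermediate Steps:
B = 10 (B = -5 + (-2 + 17) = -5 + 15 = 10)
B*(-6366 - 2152) = 10*(-6366 - 2152) = 10*(-8518) = -85180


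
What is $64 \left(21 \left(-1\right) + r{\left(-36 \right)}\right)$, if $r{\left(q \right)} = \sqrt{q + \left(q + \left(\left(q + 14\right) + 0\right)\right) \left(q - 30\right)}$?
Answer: $-1344 + 256 \sqrt{237} \approx 2597.1$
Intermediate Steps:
$r{\left(q \right)} = \sqrt{q + \left(-30 + q\right) \left(14 + 2 q\right)}$ ($r{\left(q \right)} = \sqrt{q + \left(q + \left(\left(14 + q\right) + 0\right)\right) \left(-30 + q\right)} = \sqrt{q + \left(q + \left(14 + q\right)\right) \left(-30 + q\right)} = \sqrt{q + \left(14 + 2 q\right) \left(-30 + q\right)} = \sqrt{q + \left(-30 + q\right) \left(14 + 2 q\right)}$)
$64 \left(21 \left(-1\right) + r{\left(-36 \right)}\right) = 64 \left(21 \left(-1\right) + \sqrt{-420 - -1620 + 2 \left(-36\right)^{2}}\right) = 64 \left(-21 + \sqrt{-420 + 1620 + 2 \cdot 1296}\right) = 64 \left(-21 + \sqrt{-420 + 1620 + 2592}\right) = 64 \left(-21 + \sqrt{3792}\right) = 64 \left(-21 + 4 \sqrt{237}\right) = -1344 + 256 \sqrt{237}$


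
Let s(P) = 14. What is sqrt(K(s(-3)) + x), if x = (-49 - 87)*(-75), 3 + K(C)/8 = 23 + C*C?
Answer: 2*sqrt(2982) ≈ 109.22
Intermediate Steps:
K(C) = 160 + 8*C**2 (K(C) = -24 + 8*(23 + C*C) = -24 + 8*(23 + C**2) = -24 + (184 + 8*C**2) = 160 + 8*C**2)
x = 10200 (x = -136*(-75) = 10200)
sqrt(K(s(-3)) + x) = sqrt((160 + 8*14**2) + 10200) = sqrt((160 + 8*196) + 10200) = sqrt((160 + 1568) + 10200) = sqrt(1728 + 10200) = sqrt(11928) = 2*sqrt(2982)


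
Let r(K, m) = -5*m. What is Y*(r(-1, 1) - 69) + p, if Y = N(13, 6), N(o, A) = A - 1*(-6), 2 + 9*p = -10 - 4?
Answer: -8008/9 ≈ -889.78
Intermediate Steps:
p = -16/9 (p = -2/9 + (-10 - 4)/9 = -2/9 + (1/9)*(-14) = -2/9 - 14/9 = -16/9 ≈ -1.7778)
N(o, A) = 6 + A (N(o, A) = A + 6 = 6 + A)
Y = 12 (Y = 6 + 6 = 12)
Y*(r(-1, 1) - 69) + p = 12*(-5*1 - 69) - 16/9 = 12*(-5 - 69) - 16/9 = 12*(-74) - 16/9 = -888 - 16/9 = -8008/9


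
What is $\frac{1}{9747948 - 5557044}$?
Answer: $\frac{1}{4190904} \approx 2.3861 \cdot 10^{-7}$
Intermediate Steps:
$\frac{1}{9747948 - 5557044} = \frac{1}{4190904}$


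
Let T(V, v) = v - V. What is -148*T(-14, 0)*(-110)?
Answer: 227920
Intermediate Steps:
-148*T(-14, 0)*(-110) = -148*(0 - 1*(-14))*(-110) = -148*(0 + 14)*(-110) = -148*14*(-110) = -2072*(-110) = 227920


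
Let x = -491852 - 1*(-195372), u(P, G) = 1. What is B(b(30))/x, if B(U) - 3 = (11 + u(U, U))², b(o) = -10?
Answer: -147/296480 ≈ -0.00049582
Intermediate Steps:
x = -296480 (x = -491852 + 195372 = -296480)
B(U) = 147 (B(U) = 3 + (11 + 1)² = 3 + 12² = 3 + 144 = 147)
B(b(30))/x = 147/(-296480) = 147*(-1/296480) = -147/296480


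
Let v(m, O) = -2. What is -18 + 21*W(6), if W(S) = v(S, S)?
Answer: -60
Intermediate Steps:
W(S) = -2
-18 + 21*W(6) = -18 + 21*(-2) = -18 - 42 = -60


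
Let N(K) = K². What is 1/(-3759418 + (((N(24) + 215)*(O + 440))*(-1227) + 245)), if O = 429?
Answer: -1/847173206 ≈ -1.1804e-9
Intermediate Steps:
1/(-3759418 + (((N(24) + 215)*(O + 440))*(-1227) + 245)) = 1/(-3759418 + (((24² + 215)*(429 + 440))*(-1227) + 245)) = 1/(-3759418 + (((576 + 215)*869)*(-1227) + 245)) = 1/(-3759418 + ((791*869)*(-1227) + 245)) = 1/(-3759418 + (687379*(-1227) + 245)) = 1/(-3759418 + (-843414033 + 245)) = 1/(-3759418 - 843413788) = 1/(-847173206) = -1/847173206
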